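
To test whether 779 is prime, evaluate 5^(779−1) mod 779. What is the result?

5^1 ≡ 5 (mod 779)
5^2 ≡ 5^2 = 25 ≡ 25 (mod 779)
5^4 ≡ 25^2 = 625 ≡ 625 (mod 779)
5^8 ≡ 625^2 = 390625 ≡ 346 (mod 779)
5^16 ≡ 346^2 = 119716 ≡ 529 (mod 779)
5^32 ≡ 529^2 = 279841 ≡ 180 (mod 779)
5^64 ≡ 180^2 = 32400 ≡ 461 (mod 779)
5^128 ≡ 461^2 = 212521 ≡ 633 (mod 779)
5^256 ≡ 633^2 = 400689 ≡ 283 (mod 779)
5^512 ≡ 283^2 = 80089 ≡ 631 (mod 779)
778 = 512 + 256 + 8 + 2 in binary powers of 2.
So 5^778 ≡ 631 · 283 · 346 · 25 ≡ 720 (mod 779).
Since 720 ≠ 1, base 5 is a Fermat witness: 779 is composite.

720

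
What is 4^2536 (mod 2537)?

4^1 ≡ 4 (mod 2537)
4^2 ≡ 4^2 = 16 ≡ 16 (mod 2537)
4^4 ≡ 16^2 = 256 ≡ 256 (mod 2537)
4^8 ≡ 256^2 = 65536 ≡ 2111 (mod 2537)
4^16 ≡ 2111^2 = 4456321 ≡ 1349 (mod 2537)
4^32 ≡ 1349^2 = 1819801 ≡ 772 (mod 2537)
4^64 ≡ 772^2 = 595984 ≡ 2326 (mod 2537)
4^128 ≡ 2326^2 = 5410276 ≡ 1392 (mod 2537)
4^256 ≡ 1392^2 = 1937664 ≡ 1933 (mod 2537)
4^512 ≡ 1933^2 = 3736489 ≡ 2025 (mod 2537)
4^1024 ≡ 2025^2 = 4100625 ≡ 833 (mod 2537)
4^2048 ≡ 833^2 = 693889 ≡ 1288 (mod 2537)
2536 = 2048 + 256 + 128 + 64 + 32 + 8 in binary powers of 2.
So 4^2536 ≡ 1288 · 1933 · 1392 · 2326 · 772 · 2111 ≡ 317 (mod 2537).
Since 317 ≠ 1, base 4 is a Fermat witness: 2537 is composite.

317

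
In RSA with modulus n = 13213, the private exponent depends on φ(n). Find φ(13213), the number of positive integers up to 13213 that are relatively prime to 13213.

12960

Factor: 13213 = 73 · 181.
φ(13213) = (73−1) · (181−1) = 72 · 180 = 12960.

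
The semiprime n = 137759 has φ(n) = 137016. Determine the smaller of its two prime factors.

φ(n) = (p−1)(q−1) = n − (p+q) + 1, so p + q = 137759 − 137016 + 1 = 744.
p and q are the roots of t² − 744t + 137759 = 0.
Discriminant: 744² − 4·137759 = 553536 − 551036 = 2500; √2500 = 50.
q = (744 − 50)/2 = 347, p = (744 + 50)/2 = 397.
Check: 347 · 397 = 137759.

347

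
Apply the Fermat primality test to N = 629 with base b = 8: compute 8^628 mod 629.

8^1 ≡ 8 (mod 629)
8^2 ≡ 8^2 = 64 ≡ 64 (mod 629)
8^4 ≡ 64^2 = 4096 ≡ 322 (mod 629)
8^8 ≡ 322^2 = 103684 ≡ 528 (mod 629)
8^16 ≡ 528^2 = 278784 ≡ 137 (mod 629)
8^32 ≡ 137^2 = 18769 ≡ 528 (mod 629)
8^64 ≡ 528^2 = 278784 ≡ 137 (mod 629)
8^128 ≡ 137^2 = 18769 ≡ 528 (mod 629)
8^256 ≡ 528^2 = 278784 ≡ 137 (mod 629)
8^512 ≡ 137^2 = 18769 ≡ 528 (mod 629)
628 = 512 + 64 + 32 + 16 + 4 in binary powers of 2.
So 8^628 ≡ 528 · 137 · 528 · 137 · 322 ≡ 322 (mod 629).
Since 322 ≠ 1, base 8 is a Fermat witness: 629 is composite.

322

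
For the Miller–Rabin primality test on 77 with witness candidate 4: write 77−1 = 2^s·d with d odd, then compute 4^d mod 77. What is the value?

77 − 1 = 76 = 2^2 · 19, so d = 19.
4^1 ≡ 4 (mod 77)
4^2 ≡ 4^2 = 16 ≡ 16 (mod 77)
4^4 ≡ 16^2 = 256 ≡ 25 (mod 77)
4^8 ≡ 25^2 = 625 ≡ 9 (mod 77)
4^16 ≡ 9^2 = 81 ≡ 4 (mod 77)
19 = 16 + 2 + 1 in binary powers of 2.
So 4^19 ≡ 4 · 16 · 4 ≡ 25 (mod 77).
Squaring chain: 25 → 9; never reaches −1, so base 4 is a Miller–Rabin witness that 77 is composite.

25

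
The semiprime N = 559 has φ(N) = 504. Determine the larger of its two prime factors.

φ(n) = (p−1)(q−1) = n − (p+q) + 1, so p + q = 559 − 504 + 1 = 56.
p and q are the roots of t² − 56t + 559 = 0.
Discriminant: 56² − 4·559 = 3136 − 2236 = 900; √900 = 30.
q = (56 − 30)/2 = 13, p = (56 + 30)/2 = 43.
Check: 13 · 43 = 559.

43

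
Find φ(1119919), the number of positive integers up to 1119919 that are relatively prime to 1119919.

1087320

Factor: 1119919 = 83 · 103 · 131.
φ(1119919) = (83−1) · (103−1) · (131−1) = 82 · 102 · 130 = 1087320.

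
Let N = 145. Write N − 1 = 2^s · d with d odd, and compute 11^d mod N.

31

145 − 1 = 144 = 2^4 · 9, so d = 9.
11^1 ≡ 11 (mod 145)
11^2 ≡ 11^2 = 121 ≡ 121 (mod 145)
11^4 ≡ 121^2 = 14641 ≡ 141 (mod 145)
11^8 ≡ 141^2 = 19881 ≡ 16 (mod 145)
9 = 8 + 1 in binary powers of 2.
So 11^9 ≡ 16 · 11 ≡ 31 (mod 145).
Squaring chain: 31 → 91 → 16 → 111; never reaches −1, so base 11 is a Miller–Rabin witness that 145 is composite.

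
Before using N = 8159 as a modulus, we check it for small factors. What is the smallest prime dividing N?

8159 is odd.
Digit sum 23, not divisible by 3.
Ends in 9: not divisible by 5.
7: 8159 = 7·1165 + 4
11: 8159 = 11·741 + 8
13: 8159 = 13·627 + 8
17: 8159 = 17·479 + 16
19: 8159 = 19·429 + 8
23: 8159 = 23·354 + 17
29: 8159 = 29·281 + 10
31: 8159 = 31·263 + 6
37: 8159 = 37·220 + 19
41: 8159 = 41·199

41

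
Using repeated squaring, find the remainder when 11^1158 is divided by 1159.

609

11^1 ≡ 11 (mod 1159)
11^2 ≡ 11^2 = 121 ≡ 121 (mod 1159)
11^4 ≡ 121^2 = 14641 ≡ 733 (mod 1159)
11^8 ≡ 733^2 = 537289 ≡ 672 (mod 1159)
11^16 ≡ 672^2 = 451584 ≡ 733 (mod 1159)
11^32 ≡ 733^2 = 537289 ≡ 672 (mod 1159)
11^64 ≡ 672^2 = 451584 ≡ 733 (mod 1159)
11^128 ≡ 733^2 = 537289 ≡ 672 (mod 1159)
11^256 ≡ 672^2 = 451584 ≡ 733 (mod 1159)
11^512 ≡ 733^2 = 537289 ≡ 672 (mod 1159)
11^1024 ≡ 672^2 = 451584 ≡ 733 (mod 1159)
1158 = 1024 + 128 + 4 + 2 in binary powers of 2.
So 11^1158 ≡ 733 · 672 · 733 · 121 ≡ 609 (mod 1159).
Since 609 ≠ 1, base 11 is a Fermat witness: 1159 is composite.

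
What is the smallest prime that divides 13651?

13651 is odd.
Digit sum 16, not divisible by 3.
Ends in 1: not divisible by 5.
7: 13651 = 7·1950 + 1
11: 13651 = 11·1241

11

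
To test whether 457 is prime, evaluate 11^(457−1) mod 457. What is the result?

11^1 ≡ 11 (mod 457)
11^2 ≡ 11^2 = 121 ≡ 121 (mod 457)
11^4 ≡ 121^2 = 14641 ≡ 17 (mod 457)
11^8 ≡ 17^2 = 289 ≡ 289 (mod 457)
11^16 ≡ 289^2 = 83521 ≡ 347 (mod 457)
11^32 ≡ 347^2 = 120409 ≡ 218 (mod 457)
11^64 ≡ 218^2 = 47524 ≡ 453 (mod 457)
11^128 ≡ 453^2 = 205209 ≡ 16 (mod 457)
11^256 ≡ 16^2 = 256 ≡ 256 (mod 457)
456 = 256 + 128 + 64 + 8 in binary powers of 2.
So 11^456 ≡ 256 · 16 · 453 · 289 ≡ 1 (mod 457).
Since the result is 1, base 11 gives no evidence that 457 is composite.

1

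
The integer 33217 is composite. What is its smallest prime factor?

33217 is odd.
Digit sum 16, not divisible by 3.
Ends in 7: not divisible by 5.
7: 33217 = 7·4745 + 2
11: 33217 = 11·3019 + 8
13: 33217 = 13·2555 + 2
17: 33217 = 17·1953 + 16
19: 33217 = 19·1748 + 5
23: 33217 = 23·1444 + 5
29: 33217 = 29·1145 + 12
31: 33217 = 31·1071 + 16
37: 33217 = 37·897 + 28
41: 33217 = 41·810 + 7
43: 33217 = 43·772 + 21
47: 33217 = 47·706 + 35
53: 33217 = 53·626 + 39
59: 33217 = 59·563

59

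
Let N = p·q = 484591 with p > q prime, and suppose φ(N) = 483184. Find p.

809

φ(n) = (p−1)(q−1) = n − (p+q) + 1, so p + q = 484591 − 483184 + 1 = 1408.
p and q are the roots of t² − 1408t + 484591 = 0.
Discriminant: 1408² − 4·484591 = 1982464 − 1938364 = 44100; √44100 = 210.
q = (1408 − 210)/2 = 599, p = (1408 + 210)/2 = 809.
Check: 599 · 809 = 484591.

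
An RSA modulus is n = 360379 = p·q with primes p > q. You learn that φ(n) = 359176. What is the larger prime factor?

φ(n) = (p−1)(q−1) = n − (p+q) + 1, so p + q = 360379 − 359176 + 1 = 1204.
p and q are the roots of t² − 1204t + 360379 = 0.
Discriminant: 1204² − 4·360379 = 1449616 − 1441516 = 8100; √8100 = 90.
q = (1204 − 90)/2 = 557, p = (1204 + 90)/2 = 647.
Check: 557 · 647 = 360379.

647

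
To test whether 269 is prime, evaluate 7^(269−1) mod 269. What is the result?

1

7^1 ≡ 7 (mod 269)
7^2 ≡ 7^2 = 49 ≡ 49 (mod 269)
7^4 ≡ 49^2 = 2401 ≡ 249 (mod 269)
7^8 ≡ 249^2 = 62001 ≡ 131 (mod 269)
7^16 ≡ 131^2 = 17161 ≡ 214 (mod 269)
7^32 ≡ 214^2 = 45796 ≡ 66 (mod 269)
7^64 ≡ 66^2 = 4356 ≡ 52 (mod 269)
7^128 ≡ 52^2 = 2704 ≡ 14 (mod 269)
7^256 ≡ 14^2 = 196 ≡ 196 (mod 269)
268 = 256 + 8 + 4 in binary powers of 2.
So 7^268 ≡ 196 · 131 · 249 ≡ 1 (mod 269).
Since the result is 1, base 7 gives no evidence that 269 is composite.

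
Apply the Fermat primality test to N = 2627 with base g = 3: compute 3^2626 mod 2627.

3^1 ≡ 3 (mod 2627)
3^2 ≡ 3^2 = 9 ≡ 9 (mod 2627)
3^4 ≡ 9^2 = 81 ≡ 81 (mod 2627)
3^8 ≡ 81^2 = 6561 ≡ 1307 (mod 2627)
3^16 ≡ 1307^2 = 1708249 ≡ 699 (mod 2627)
3^32 ≡ 699^2 = 488601 ≡ 2606 (mod 2627)
3^64 ≡ 2606^2 = 6791236 ≡ 441 (mod 2627)
3^128 ≡ 441^2 = 194481 ≡ 83 (mod 2627)
3^256 ≡ 83^2 = 6889 ≡ 1635 (mod 2627)
3^512 ≡ 1635^2 = 2673225 ≡ 1566 (mod 2627)
3^1024 ≡ 1566^2 = 2452356 ≡ 1365 (mod 2627)
3^2048 ≡ 1365^2 = 1863225 ≡ 682 (mod 2627)
2626 = 2048 + 512 + 64 + 2 in binary powers of 2.
So 3^2626 ≡ 682 · 1566 · 441 · 9 ≡ 1920 (mod 2627).
Since 1920 ≠ 1, base 3 is a Fermat witness: 2627 is composite.

1920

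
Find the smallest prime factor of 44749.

73

44749 is odd.
Digit sum 28, not divisible by 3.
Ends in 9: not divisible by 5.
7: 44749 = 7·6392 + 5
11: 44749 = 11·4068 + 1
13: 44749 = 13·3442 + 3
17: 44749 = 17·2632 + 5
19: 44749 = 19·2355 + 4
23: 44749 = 23·1945 + 14
29: 44749 = 29·1543 + 2
31: 44749 = 31·1443 + 16
37: 44749 = 37·1209 + 16
41: 44749 = 41·1091 + 18
43: 44749 = 43·1040 + 29
47: 44749 = 47·952 + 5
53: 44749 = 53·844 + 17
59: 44749 = 59·758 + 27
61: 44749 = 61·733 + 36
67: 44749 = 67·667 + 60
71: 44749 = 71·630 + 19
73: 44749 = 73·613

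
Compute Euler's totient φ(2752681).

Factor: 2752681 = 89 · 157 · 197.
φ(2752681) = (89−1) · (157−1) · (197−1) = 88 · 156 · 196 = 2690688.

2690688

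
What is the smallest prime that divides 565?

565 is odd.
Digit sum 16, not divisible by 3.
Ends in 5: divisible by 5.

5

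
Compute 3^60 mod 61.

1

3^1 ≡ 3 (mod 61)
3^2 ≡ 3^2 = 9 ≡ 9 (mod 61)
3^4 ≡ 9^2 = 81 ≡ 20 (mod 61)
3^8 ≡ 20^2 = 400 ≡ 34 (mod 61)
3^16 ≡ 34^2 = 1156 ≡ 58 (mod 61)
3^32 ≡ 58^2 = 3364 ≡ 9 (mod 61)
60 = 32 + 16 + 8 + 4 in binary powers of 2.
So 3^60 ≡ 9 · 58 · 34 · 20 ≡ 1 (mod 61).
Since the result is 1, base 3 gives no evidence that 61 is composite.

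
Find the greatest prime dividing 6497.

6497 = 73 · 89
89 is prime.
So 6497 = 73 · 89; the largest prime factor is 89.

89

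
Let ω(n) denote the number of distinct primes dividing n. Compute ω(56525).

56525 = 5^2 · 2261
2261 = 7 · 323
323 = 17 · 19
56525 = 5^2 · 7 · 17 · 19, which has 4 distinct prime factors.

4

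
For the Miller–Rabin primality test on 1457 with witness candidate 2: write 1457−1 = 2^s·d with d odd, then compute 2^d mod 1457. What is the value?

1457 − 1 = 1456 = 2^4 · 91, so d = 91.
2^1 ≡ 2 (mod 1457)
2^2 ≡ 2^2 = 4 ≡ 4 (mod 1457)
2^4 ≡ 4^2 = 16 ≡ 16 (mod 1457)
2^8 ≡ 16^2 = 256 ≡ 256 (mod 1457)
2^16 ≡ 256^2 = 65536 ≡ 1428 (mod 1457)
2^32 ≡ 1428^2 = 2039184 ≡ 841 (mod 1457)
2^64 ≡ 841^2 = 707281 ≡ 636 (mod 1457)
91 = 64 + 16 + 8 + 2 + 1 in binary powers of 2.
So 2^91 ≡ 636 · 1428 · 256 · 4 · 2 ≡ 870 (mod 1457).
Squaring chain: 870 → 717 → 1225 → 1372; never reaches −1, so base 2 is a Miller–Rabin witness that 1457 is composite.

870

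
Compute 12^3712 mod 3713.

3698

12^1 ≡ 12 (mod 3713)
12^2 ≡ 12^2 = 144 ≡ 144 (mod 3713)
12^4 ≡ 144^2 = 20736 ≡ 2171 (mod 3713)
12^8 ≡ 2171^2 = 4713241 ≡ 1444 (mod 3713)
12^16 ≡ 1444^2 = 2085136 ≡ 2143 (mod 3713)
12^32 ≡ 2143^2 = 4592449 ≡ 3181 (mod 3713)
12^64 ≡ 3181^2 = 10118761 ≡ 836 (mod 3713)
12^128 ≡ 836^2 = 698896 ≡ 852 (mod 3713)
12^256 ≡ 852^2 = 725904 ≡ 1869 (mod 3713)
12^512 ≡ 1869^2 = 3493161 ≡ 2941 (mod 3713)
12^1024 ≡ 2941^2 = 8649481 ≡ 1904 (mod 3713)
12^2048 ≡ 1904^2 = 3625216 ≡ 1328 (mod 3713)
3712 = 2048 + 1024 + 512 + 128 in binary powers of 2.
So 12^3712 ≡ 1328 · 1904 · 2941 · 852 ≡ 3698 (mod 3713).
Since 3698 ≠ 1, base 12 is a Fermat witness: 3713 is composite.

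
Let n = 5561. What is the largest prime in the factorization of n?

5561 = 67 · 83
83 is prime.
So 5561 = 67 · 83; the largest prime factor is 83.

83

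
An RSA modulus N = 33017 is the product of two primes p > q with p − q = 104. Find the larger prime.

Since p = q + 104, we have 33017 = q(q + 104), so q² + 104q − 33017 = 0.
Discriminant: 104² + 4·33017 = 10816 + 132068 = 142884; √142884 = 378.
q = (−104 + 378)/2 = 137, and p = q + 104 = 241.
Check: 137 · 241 = 33017.

241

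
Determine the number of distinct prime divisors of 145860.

6

145860 = 2^2 · 36465
36465 = 3 · 12155
12155 = 5 · 2431
2431 = 11 · 221
221 = 13 · 17
145860 = 2^2 · 3 · 5 · 11 · 13 · 17, which has 6 distinct prime factors.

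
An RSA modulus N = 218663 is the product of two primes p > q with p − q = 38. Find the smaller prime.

Since p = q + 38, we have 218663 = q(q + 38), so q² + 38q − 218663 = 0.
Discriminant: 38² + 4·218663 = 1444 + 874652 = 876096; √876096 = 936.
q = (−38 + 936)/2 = 449, and p = q + 38 = 487.
Check: 449 · 487 = 218663.

449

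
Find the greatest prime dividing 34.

34 = 2 · 17
17 is prime.
So 34 = 2 · 17; the largest prime factor is 17.

17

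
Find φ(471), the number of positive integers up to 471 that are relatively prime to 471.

Factor: 471 = 3 · 157.
φ(471) = (3−1) · (157−1) = 2 · 156 = 312.

312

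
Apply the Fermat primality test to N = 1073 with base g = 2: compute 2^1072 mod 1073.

2^1 ≡ 2 (mod 1073)
2^2 ≡ 2^2 = 4 ≡ 4 (mod 1073)
2^4 ≡ 4^2 = 16 ≡ 16 (mod 1073)
2^8 ≡ 16^2 = 256 ≡ 256 (mod 1073)
2^16 ≡ 256^2 = 65536 ≡ 83 (mod 1073)
2^32 ≡ 83^2 = 6889 ≡ 451 (mod 1073)
2^64 ≡ 451^2 = 203401 ≡ 604 (mod 1073)
2^128 ≡ 604^2 = 364816 ≡ 1069 (mod 1073)
2^256 ≡ 1069^2 = 1142761 ≡ 16 (mod 1073)
2^512 ≡ 16^2 = 256 ≡ 256 (mod 1073)
2^1024 ≡ 256^2 = 65536 ≡ 83 (mod 1073)
1072 = 1024 + 32 + 16 in binary powers of 2.
So 2^1072 ≡ 83 · 451 · 83 ≡ 604 (mod 1073).
Since 604 ≠ 1, base 2 is a Fermat witness: 1073 is composite.

604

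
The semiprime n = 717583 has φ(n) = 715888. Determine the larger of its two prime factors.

φ(n) = (p−1)(q−1) = n − (p+q) + 1, so p + q = 717583 − 715888 + 1 = 1696.
p and q are the roots of t² − 1696t + 717583 = 0.
Discriminant: 1696² − 4·717583 = 2876416 − 2870332 = 6084; √6084 = 78.
q = (1696 − 78)/2 = 809, p = (1696 + 78)/2 = 887.
Check: 809 · 887 = 717583.

887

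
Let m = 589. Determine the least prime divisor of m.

19

589 is odd.
Digit sum 22, not divisible by 3.
Ends in 9: not divisible by 5.
7: 589 = 7·84 + 1
11: 589 = 11·53 + 6
13: 589 = 13·45 + 4
17: 589 = 17·34 + 11
19: 589 = 19·31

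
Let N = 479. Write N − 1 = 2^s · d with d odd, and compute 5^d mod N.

1

479 − 1 = 478 = 2^1 · 239, so d = 239.
5^1 ≡ 5 (mod 479)
5^2 ≡ 5^2 = 25 ≡ 25 (mod 479)
5^4 ≡ 25^2 = 625 ≡ 146 (mod 479)
5^8 ≡ 146^2 = 21316 ≡ 240 (mod 479)
5^16 ≡ 240^2 = 57600 ≡ 120 (mod 479)
5^32 ≡ 120^2 = 14400 ≡ 30 (mod 479)
5^64 ≡ 30^2 = 900 ≡ 421 (mod 479)
5^128 ≡ 421^2 = 177241 ≡ 11 (mod 479)
239 = 128 + 64 + 32 + 8 + 4 + 2 + 1 in binary powers of 2.
So 5^239 ≡ 11 · 421 · 30 · 240 · 146 · 25 · 5 ≡ 1 (mod 479).
Since 5^d ≡ 1 (mod 479), base 5 does not prove 479 composite.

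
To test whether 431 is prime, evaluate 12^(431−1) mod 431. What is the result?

12^1 ≡ 12 (mod 431)
12^2 ≡ 12^2 = 144 ≡ 144 (mod 431)
12^4 ≡ 144^2 = 20736 ≡ 48 (mod 431)
12^8 ≡ 48^2 = 2304 ≡ 149 (mod 431)
12^16 ≡ 149^2 = 22201 ≡ 220 (mod 431)
12^32 ≡ 220^2 = 48400 ≡ 128 (mod 431)
12^64 ≡ 128^2 = 16384 ≡ 6 (mod 431)
12^128 ≡ 6^2 = 36 ≡ 36 (mod 431)
12^256 ≡ 36^2 = 1296 ≡ 3 (mod 431)
430 = 256 + 128 + 32 + 8 + 4 + 2 in binary powers of 2.
So 12^430 ≡ 3 · 36 · 128 · 149 · 48 · 144 ≡ 1 (mod 431).
Since the result is 1, base 12 gives no evidence that 431 is composite.

1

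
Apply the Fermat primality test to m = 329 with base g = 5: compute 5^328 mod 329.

5^1 ≡ 5 (mod 329)
5^2 ≡ 5^2 = 25 ≡ 25 (mod 329)
5^4 ≡ 25^2 = 625 ≡ 296 (mod 329)
5^8 ≡ 296^2 = 87616 ≡ 102 (mod 329)
5^16 ≡ 102^2 = 10404 ≡ 205 (mod 329)
5^32 ≡ 205^2 = 42025 ≡ 242 (mod 329)
5^64 ≡ 242^2 = 58564 ≡ 2 (mod 329)
5^128 ≡ 2^2 = 4 ≡ 4 (mod 329)
5^256 ≡ 4^2 = 16 ≡ 16 (mod 329)
328 = 256 + 64 + 8 in binary powers of 2.
So 5^328 ≡ 16 · 2 · 102 ≡ 303 (mod 329).
Since 303 ≠ 1, base 5 is a Fermat witness: 329 is composite.

303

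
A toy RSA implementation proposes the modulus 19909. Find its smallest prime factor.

19909 is odd.
Digit sum 28, not divisible by 3.
Ends in 9: not divisible by 5.
7: 19909 = 7·2844 + 1
11: 19909 = 11·1809 + 10
13: 19909 = 13·1531 + 6
17: 19909 = 17·1171 + 2
19: 19909 = 19·1047 + 16
23: 19909 = 23·865 + 14
29: 19909 = 29·686 + 15
31: 19909 = 31·642 + 7
37: 19909 = 37·538 + 3
41: 19909 = 41·485 + 24
43: 19909 = 43·463

43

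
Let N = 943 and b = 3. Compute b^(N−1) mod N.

278

3^1 ≡ 3 (mod 943)
3^2 ≡ 3^2 = 9 ≡ 9 (mod 943)
3^4 ≡ 9^2 = 81 ≡ 81 (mod 943)
3^8 ≡ 81^2 = 6561 ≡ 903 (mod 943)
3^16 ≡ 903^2 = 815409 ≡ 657 (mod 943)
3^32 ≡ 657^2 = 431649 ≡ 698 (mod 943)
3^64 ≡ 698^2 = 487204 ≡ 616 (mod 943)
3^128 ≡ 616^2 = 379456 ≡ 370 (mod 943)
3^256 ≡ 370^2 = 136900 ≡ 165 (mod 943)
3^512 ≡ 165^2 = 27225 ≡ 821 (mod 943)
942 = 512 + 256 + 128 + 32 + 8 + 4 + 2 in binary powers of 2.
So 3^942 ≡ 821 · 165 · 370 · 698 · 903 · 81 · 9 ≡ 278 (mod 943).
Since 278 ≠ 1, base 3 is a Fermat witness: 943 is composite.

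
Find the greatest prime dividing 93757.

93757 = 29 · 3233
3233 = 53 · 61
61 is prime.
So 93757 = 29 · 53 · 61; the largest prime factor is 61.

61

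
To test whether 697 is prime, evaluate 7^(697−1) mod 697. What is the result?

7^1 ≡ 7 (mod 697)
7^2 ≡ 7^2 = 49 ≡ 49 (mod 697)
7^4 ≡ 49^2 = 2401 ≡ 310 (mod 697)
7^8 ≡ 310^2 = 96100 ≡ 611 (mod 697)
7^16 ≡ 611^2 = 373321 ≡ 426 (mod 697)
7^32 ≡ 426^2 = 181476 ≡ 256 (mod 697)
7^64 ≡ 256^2 = 65536 ≡ 18 (mod 697)
7^128 ≡ 18^2 = 324 ≡ 324 (mod 697)
7^256 ≡ 324^2 = 104976 ≡ 426 (mod 697)
7^512 ≡ 426^2 = 181476 ≡ 256 (mod 697)
696 = 512 + 128 + 32 + 16 + 8 in binary powers of 2.
So 7^696 ≡ 256 · 324 · 256 · 426 · 611 ≡ 16 (mod 697).
Since 16 ≠ 1, base 7 is a Fermat witness: 697 is composite.

16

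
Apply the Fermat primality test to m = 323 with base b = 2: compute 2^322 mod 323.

157

2^1 ≡ 2 (mod 323)
2^2 ≡ 2^2 = 4 ≡ 4 (mod 323)
2^4 ≡ 4^2 = 16 ≡ 16 (mod 323)
2^8 ≡ 16^2 = 256 ≡ 256 (mod 323)
2^16 ≡ 256^2 = 65536 ≡ 290 (mod 323)
2^32 ≡ 290^2 = 84100 ≡ 120 (mod 323)
2^64 ≡ 120^2 = 14400 ≡ 188 (mod 323)
2^128 ≡ 188^2 = 35344 ≡ 137 (mod 323)
2^256 ≡ 137^2 = 18769 ≡ 35 (mod 323)
322 = 256 + 64 + 2 in binary powers of 2.
So 2^322 ≡ 35 · 188 · 4 ≡ 157 (mod 323).
Since 157 ≠ 1, base 2 is a Fermat witness: 323 is composite.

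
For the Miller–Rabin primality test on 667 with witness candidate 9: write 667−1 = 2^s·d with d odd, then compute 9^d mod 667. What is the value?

660

667 − 1 = 666 = 2^1 · 333, so d = 333.
9^1 ≡ 9 (mod 667)
9^2 ≡ 9^2 = 81 ≡ 81 (mod 667)
9^4 ≡ 81^2 = 6561 ≡ 558 (mod 667)
9^8 ≡ 558^2 = 311364 ≡ 542 (mod 667)
9^16 ≡ 542^2 = 293764 ≡ 284 (mod 667)
9^32 ≡ 284^2 = 80656 ≡ 616 (mod 667)
9^64 ≡ 616^2 = 379456 ≡ 600 (mod 667)
9^128 ≡ 600^2 = 360000 ≡ 487 (mod 667)
9^256 ≡ 487^2 = 237169 ≡ 384 (mod 667)
333 = 256 + 64 + 8 + 4 + 1 in binary powers of 2.
So 9^333 ≡ 384 · 600 · 542 · 558 · 9 ≡ 660 (mod 667).
Squaring chain: 660; never reaches −1, so base 9 is a Miller–Rabin witness that 667 is composite.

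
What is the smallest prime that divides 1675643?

1675643 is odd.
Digit sum 32, not divisible by 3.
Ends in 3: not divisible by 5.
7: 1675643 = 7·239377 + 4
11: 1675643 = 11·152331 + 2
13: 1675643 = 13·128895 + 8
17: 1675643 = 17·98567 + 4
19: 1675643 = 19·88191 + 14
23: 1675643 = 23·72854 + 1
29: 1675643 = 29·57780 + 23
31: 1675643 = 31·54053

31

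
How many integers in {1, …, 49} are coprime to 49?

42

Factor: 49 = 7^2.
φ(49) = 7^1·(7−1) = 42.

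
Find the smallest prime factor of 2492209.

2492209 is odd.
Digit sum 28, not divisible by 3.
Ends in 9: not divisible by 5.
7: 2492209 = 7·356029 + 6
11: 2492209 = 11·226564 + 5
13: 2492209 = 13·191708 + 5
17: 2492209 = 17·146600 + 9
19: 2492209 = 19·131168 + 17
23: 2492209 = 23·108356 + 21
29: 2492209 = 29·85938 + 7
31: 2492209 = 31·80393 + 26
37: 2492209 = 37·67357

37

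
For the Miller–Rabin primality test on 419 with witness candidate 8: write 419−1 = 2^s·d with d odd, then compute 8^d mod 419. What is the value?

418

419 − 1 = 418 = 2^1 · 209, so d = 209.
8^1 ≡ 8 (mod 419)
8^2 ≡ 8^2 = 64 ≡ 64 (mod 419)
8^4 ≡ 64^2 = 4096 ≡ 325 (mod 419)
8^8 ≡ 325^2 = 105625 ≡ 37 (mod 419)
8^16 ≡ 37^2 = 1369 ≡ 112 (mod 419)
8^32 ≡ 112^2 = 12544 ≡ 393 (mod 419)
8^64 ≡ 393^2 = 154449 ≡ 257 (mod 419)
8^128 ≡ 257^2 = 66049 ≡ 266 (mod 419)
209 = 128 + 64 + 16 + 1 in binary powers of 2.
So 8^209 ≡ 266 · 257 · 112 · 8 ≡ 418 (mod 419).
Since 8^d ≡ 418 (mod 419), base 8 does not prove 419 composite.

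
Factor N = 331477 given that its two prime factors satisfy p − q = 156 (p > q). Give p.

Since p = q + 156, we have 331477 = q(q + 156), so q² + 156q − 331477 = 0.
Discriminant: 156² + 4·331477 = 24336 + 1325908 = 1350244; √1350244 = 1162.
q = (−156 + 1162)/2 = 503, and p = q + 156 = 659.
Check: 503 · 659 = 331477.

659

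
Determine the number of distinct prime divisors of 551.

551 = 19 · 29
551 = 19 · 29, which has 2 distinct prime factors.

2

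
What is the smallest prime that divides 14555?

14555 is odd.
Digit sum 20, not divisible by 3.
Ends in 5: divisible by 5.

5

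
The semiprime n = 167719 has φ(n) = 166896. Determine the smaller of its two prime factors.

367

φ(n) = (p−1)(q−1) = n − (p+q) + 1, so p + q = 167719 − 166896 + 1 = 824.
p and q are the roots of t² − 824t + 167719 = 0.
Discriminant: 824² − 4·167719 = 678976 − 670876 = 8100; √8100 = 90.
q = (824 − 90)/2 = 367, p = (824 + 90)/2 = 457.
Check: 367 · 457 = 167719.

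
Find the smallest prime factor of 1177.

11

1177 is odd.
Digit sum 16, not divisible by 3.
Ends in 7: not divisible by 5.
7: 1177 = 7·168 + 1
11: 1177 = 11·107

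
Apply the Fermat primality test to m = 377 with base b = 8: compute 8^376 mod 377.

53

8^1 ≡ 8 (mod 377)
8^2 ≡ 8^2 = 64 ≡ 64 (mod 377)
8^4 ≡ 64^2 = 4096 ≡ 326 (mod 377)
8^8 ≡ 326^2 = 106276 ≡ 339 (mod 377)
8^16 ≡ 339^2 = 114921 ≡ 313 (mod 377)
8^32 ≡ 313^2 = 97969 ≡ 326 (mod 377)
8^64 ≡ 326^2 = 106276 ≡ 339 (mod 377)
8^128 ≡ 339^2 = 114921 ≡ 313 (mod 377)
8^256 ≡ 313^2 = 97969 ≡ 326 (mod 377)
376 = 256 + 64 + 32 + 16 + 8 in binary powers of 2.
So 8^376 ≡ 326 · 339 · 326 · 313 · 339 ≡ 53 (mod 377).
Since 53 ≠ 1, base 8 is a Fermat witness: 377 is composite.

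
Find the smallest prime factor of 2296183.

2296183 is odd.
Digit sum 31, not divisible by 3.
Ends in 3: not divisible by 5.
7: 2296183 = 7·328026 + 1
11: 2296183 = 11·208743 + 10
13: 2296183 = 13·176629 + 6
17: 2296183 = 17·135069 + 10
19: 2296183 = 19·120851 + 14
23: 2296183 = 23·99834 + 1
29: 2296183 = 29·79178 + 21
31: 2296183 = 31·74070 + 13
37: 2296183 = 37·62059

37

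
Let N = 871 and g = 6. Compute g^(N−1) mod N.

844

6^1 ≡ 6 (mod 871)
6^2 ≡ 6^2 = 36 ≡ 36 (mod 871)
6^4 ≡ 36^2 = 1296 ≡ 425 (mod 871)
6^8 ≡ 425^2 = 180625 ≡ 328 (mod 871)
6^16 ≡ 328^2 = 107584 ≡ 451 (mod 871)
6^32 ≡ 451^2 = 203401 ≡ 458 (mod 871)
6^64 ≡ 458^2 = 209764 ≡ 724 (mod 871)
6^128 ≡ 724^2 = 524176 ≡ 705 (mod 871)
6^256 ≡ 705^2 = 497025 ≡ 555 (mod 871)
6^512 ≡ 555^2 = 308025 ≡ 562 (mod 871)
870 = 512 + 256 + 64 + 32 + 4 + 2 in binary powers of 2.
So 6^870 ≡ 562 · 555 · 724 · 458 · 425 · 36 ≡ 844 (mod 871).
Since 844 ≠ 1, base 6 is a Fermat witness: 871 is composite.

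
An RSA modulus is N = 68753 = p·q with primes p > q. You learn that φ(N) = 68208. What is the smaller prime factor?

φ(n) = (p−1)(q−1) = n − (p+q) + 1, so p + q = 68753 − 68208 + 1 = 546.
p and q are the roots of t² − 546t + 68753 = 0.
Discriminant: 546² − 4·68753 = 298116 − 275012 = 23104; √23104 = 152.
q = (546 − 152)/2 = 197, p = (546 + 152)/2 = 349.
Check: 197 · 349 = 68753.

197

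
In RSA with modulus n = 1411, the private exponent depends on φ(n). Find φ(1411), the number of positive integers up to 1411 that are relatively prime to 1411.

Factor: 1411 = 17 · 83.
φ(1411) = (17−1) · (83−1) = 16 · 82 = 1312.

1312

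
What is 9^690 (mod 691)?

9^1 ≡ 9 (mod 691)
9^2 ≡ 9^2 = 81 ≡ 81 (mod 691)
9^4 ≡ 81^2 = 6561 ≡ 342 (mod 691)
9^8 ≡ 342^2 = 116964 ≡ 185 (mod 691)
9^16 ≡ 185^2 = 34225 ≡ 366 (mod 691)
9^32 ≡ 366^2 = 133956 ≡ 593 (mod 691)
9^64 ≡ 593^2 = 351649 ≡ 621 (mod 691)
9^128 ≡ 621^2 = 385641 ≡ 63 (mod 691)
9^256 ≡ 63^2 = 3969 ≡ 514 (mod 691)
9^512 ≡ 514^2 = 264196 ≡ 234 (mod 691)
690 = 512 + 128 + 32 + 16 + 2 in binary powers of 2.
So 9^690 ≡ 234 · 63 · 593 · 366 · 81 ≡ 1 (mod 691).
Since the result is 1, base 9 gives no evidence that 691 is composite.

1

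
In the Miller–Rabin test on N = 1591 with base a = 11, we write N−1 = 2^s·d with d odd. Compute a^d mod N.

924

1591 − 1 = 1590 = 2^1 · 795, so d = 795.
11^1 ≡ 11 (mod 1591)
11^2 ≡ 11^2 = 121 ≡ 121 (mod 1591)
11^4 ≡ 121^2 = 14641 ≡ 322 (mod 1591)
11^8 ≡ 322^2 = 103684 ≡ 269 (mod 1591)
11^16 ≡ 269^2 = 72361 ≡ 766 (mod 1591)
11^32 ≡ 766^2 = 586756 ≡ 1268 (mod 1591)
11^64 ≡ 1268^2 = 1607824 ≡ 914 (mod 1591)
11^128 ≡ 914^2 = 835396 ≡ 121 (mod 1591)
11^256 ≡ 121^2 = 14641 ≡ 322 (mod 1591)
11^512 ≡ 322^2 = 103684 ≡ 269 (mod 1591)
795 = 512 + 256 + 16 + 8 + 2 + 1 in binary powers of 2.
So 11^795 ≡ 269 · 322 · 766 · 269 · 121 · 11 ≡ 924 (mod 1591).
Squaring chain: 924; never reaches −1, so base 11 is a Miller–Rabin witness that 1591 is composite.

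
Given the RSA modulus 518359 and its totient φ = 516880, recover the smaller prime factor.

569

φ(n) = (p−1)(q−1) = n − (p+q) + 1, so p + q = 518359 − 516880 + 1 = 1480.
p and q are the roots of t² − 1480t + 518359 = 0.
Discriminant: 1480² − 4·518359 = 2190400 − 2073436 = 116964; √116964 = 342.
q = (1480 − 342)/2 = 569, p = (1480 + 342)/2 = 911.
Check: 569 · 911 = 518359.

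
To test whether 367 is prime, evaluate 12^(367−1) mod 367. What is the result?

1

12^1 ≡ 12 (mod 367)
12^2 ≡ 12^2 = 144 ≡ 144 (mod 367)
12^4 ≡ 144^2 = 20736 ≡ 184 (mod 367)
12^8 ≡ 184^2 = 33856 ≡ 92 (mod 367)
12^16 ≡ 92^2 = 8464 ≡ 23 (mod 367)
12^32 ≡ 23^2 = 529 ≡ 162 (mod 367)
12^64 ≡ 162^2 = 26244 ≡ 187 (mod 367)
12^128 ≡ 187^2 = 34969 ≡ 104 (mod 367)
12^256 ≡ 104^2 = 10816 ≡ 173 (mod 367)
366 = 256 + 64 + 32 + 8 + 4 + 2 in binary powers of 2.
So 12^366 ≡ 173 · 187 · 162 · 92 · 184 · 144 ≡ 1 (mod 367).
Since the result is 1, base 12 gives no evidence that 367 is composite.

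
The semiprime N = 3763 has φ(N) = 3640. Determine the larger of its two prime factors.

71

φ(n) = (p−1)(q−1) = n − (p+q) + 1, so p + q = 3763 − 3640 + 1 = 124.
p and q are the roots of t² − 124t + 3763 = 0.
Discriminant: 124² − 4·3763 = 15376 − 15052 = 324; √324 = 18.
q = (124 − 18)/2 = 53, p = (124 + 18)/2 = 71.
Check: 53 · 71 = 3763.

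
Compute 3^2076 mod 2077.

3^1 ≡ 3 (mod 2077)
3^2 ≡ 3^2 = 9 ≡ 9 (mod 2077)
3^4 ≡ 9^2 = 81 ≡ 81 (mod 2077)
3^8 ≡ 81^2 = 6561 ≡ 330 (mod 2077)
3^16 ≡ 330^2 = 108900 ≡ 896 (mod 2077)
3^32 ≡ 896^2 = 802816 ≡ 1094 (mod 2077)
3^64 ≡ 1094^2 = 1196836 ≡ 484 (mod 2077)
3^128 ≡ 484^2 = 234256 ≡ 1632 (mod 2077)
3^256 ≡ 1632^2 = 2663424 ≡ 710 (mod 2077)
3^512 ≡ 710^2 = 504100 ≡ 1466 (mod 2077)
3^1024 ≡ 1466^2 = 2149156 ≡ 1538 (mod 2077)
3^2048 ≡ 1538^2 = 2365444 ≡ 1818 (mod 2077)
2076 = 2048 + 16 + 8 + 4 in binary powers of 2.
So 3^2076 ≡ 1818 · 896 · 330 · 81 ≡ 1938 (mod 2077).
Since 1938 ≠ 1, base 3 is a Fermat witness: 2077 is composite.

1938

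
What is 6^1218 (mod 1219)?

731

6^1 ≡ 6 (mod 1219)
6^2 ≡ 6^2 = 36 ≡ 36 (mod 1219)
6^4 ≡ 36^2 = 1296 ≡ 77 (mod 1219)
6^8 ≡ 77^2 = 5929 ≡ 1053 (mod 1219)
6^16 ≡ 1053^2 = 1108809 ≡ 738 (mod 1219)
6^32 ≡ 738^2 = 544644 ≡ 970 (mod 1219)
6^64 ≡ 970^2 = 940900 ≡ 1051 (mod 1219)
6^128 ≡ 1051^2 = 1104601 ≡ 187 (mod 1219)
6^256 ≡ 187^2 = 34969 ≡ 837 (mod 1219)
6^512 ≡ 837^2 = 700569 ≡ 863 (mod 1219)
6^1024 ≡ 863^2 = 744769 ≡ 1179 (mod 1219)
1218 = 1024 + 128 + 64 + 2 in binary powers of 2.
So 6^1218 ≡ 1179 · 187 · 1051 · 36 ≡ 731 (mod 1219).
Since 731 ≠ 1, base 6 is a Fermat witness: 1219 is composite.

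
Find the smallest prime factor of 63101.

89

63101 is odd.
Digit sum 11, not divisible by 3.
Ends in 1: not divisible by 5.
7: 63101 = 7·9014 + 3
11: 63101 = 11·5736 + 5
13: 63101 = 13·4853 + 12
17: 63101 = 17·3711 + 14
19: 63101 = 19·3321 + 2
23: 63101 = 23·2743 + 12
29: 63101 = 29·2175 + 26
31: 63101 = 31·2035 + 16
37: 63101 = 37·1705 + 16
41: 63101 = 41·1539 + 2
43: 63101 = 43·1467 + 20
47: 63101 = 47·1342 + 27
53: 63101 = 53·1190 + 31
59: 63101 = 59·1069 + 30
61: 63101 = 61·1034 + 27
67: 63101 = 67·941 + 54
71: 63101 = 71·888 + 53
73: 63101 = 73·864 + 29
79: 63101 = 79·798 + 59
83: 63101 = 83·760 + 21
89: 63101 = 89·709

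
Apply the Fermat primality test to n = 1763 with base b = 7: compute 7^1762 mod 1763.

7^1 ≡ 7 (mod 1763)
7^2 ≡ 7^2 = 49 ≡ 49 (mod 1763)
7^4 ≡ 49^2 = 2401 ≡ 638 (mod 1763)
7^8 ≡ 638^2 = 407044 ≡ 1554 (mod 1763)
7^16 ≡ 1554^2 = 2414916 ≡ 1369 (mod 1763)
7^32 ≡ 1369^2 = 1874161 ≡ 92 (mod 1763)
7^64 ≡ 92^2 = 8464 ≡ 1412 (mod 1763)
7^128 ≡ 1412^2 = 1993744 ≡ 1554 (mod 1763)
7^256 ≡ 1554^2 = 2414916 ≡ 1369 (mod 1763)
7^512 ≡ 1369^2 = 1874161 ≡ 92 (mod 1763)
7^1024 ≡ 92^2 = 8464 ≡ 1412 (mod 1763)
1762 = 1024 + 512 + 128 + 64 + 32 + 2 in binary powers of 2.
So 7^1762 ≡ 1412 · 92 · 1554 · 1412 · 92 · 49 ≡ 1197 (mod 1763).
Since 1197 ≠ 1, base 7 is a Fermat witness: 1763 is composite.

1197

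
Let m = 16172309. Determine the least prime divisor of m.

16172309 is odd.
Digit sum 29, not divisible by 3.
Ends in 9: not divisible by 5.
7: 16172309 = 7·2310329 + 6
11: 16172309 = 11·1470209 + 10
13: 16172309 = 13·1244023 + 10
17: 16172309 = 17·951312 + 5
19: 16172309 = 19·851174 + 3
23: 16172309 = 23·703143 + 20
29: 16172309 = 29·557665 + 24
31: 16172309 = 31·521687 + 12
37: 16172309 = 37·437089 + 16
41: 16172309 = 41·394446 + 23
43: 16172309 = 43·376100 + 9
47: 16172309 = 47·344091 + 32
53: 16172309 = 53·305137 + 48
59: 16172309 = 59·274106 + 55
61: 16172309 = 61·265119 + 50
67: 16172309 = 67·241377 + 50
71: 16172309 = 71·227779

71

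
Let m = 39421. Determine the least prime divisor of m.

39421 is odd.
Digit sum 19, not divisible by 3.
Ends in 1: not divisible by 5.
7: 39421 = 7·5631 + 4
11: 39421 = 11·3583 + 8
13: 39421 = 13·3032 + 5
17: 39421 = 17·2318 + 15
19: 39421 = 19·2074 + 15
23: 39421 = 23·1713 + 22
29: 39421 = 29·1359 + 10
31: 39421 = 31·1271 + 20
37: 39421 = 37·1065 + 16
41: 39421 = 41·961 + 20
43: 39421 = 43·916 + 33
47: 39421 = 47·838 + 35
53: 39421 = 53·743 + 42
59: 39421 = 59·668 + 9
61: 39421 = 61·646 + 15
67: 39421 = 67·588 + 25
71: 39421 = 71·555 + 16
73: 39421 = 73·540 + 1
79: 39421 = 79·499

79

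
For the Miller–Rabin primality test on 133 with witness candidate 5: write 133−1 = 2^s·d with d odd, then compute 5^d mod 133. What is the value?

133 − 1 = 132 = 2^2 · 33, so d = 33.
5^1 ≡ 5 (mod 133)
5^2 ≡ 5^2 = 25 ≡ 25 (mod 133)
5^4 ≡ 25^2 = 625 ≡ 93 (mod 133)
5^8 ≡ 93^2 = 8649 ≡ 4 (mod 133)
5^16 ≡ 4^2 = 16 ≡ 16 (mod 133)
5^32 ≡ 16^2 = 256 ≡ 123 (mod 133)
33 = 32 + 1 in binary powers of 2.
So 5^33 ≡ 123 · 5 ≡ 83 (mod 133).
Squaring chain: 83 → 106; never reaches −1, so base 5 is a Miller–Rabin witness that 133 is composite.

83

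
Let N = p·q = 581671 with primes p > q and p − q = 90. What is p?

809

Since p = q + 90, we have 581671 = q(q + 90), so q² + 90q − 581671 = 0.
Discriminant: 90² + 4·581671 = 8100 + 2326684 = 2334784; √2334784 = 1528.
q = (−90 + 1528)/2 = 719, and p = q + 90 = 809.
Check: 719 · 809 = 581671.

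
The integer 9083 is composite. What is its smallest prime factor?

31

9083 is odd.
Digit sum 20, not divisible by 3.
Ends in 3: not divisible by 5.
7: 9083 = 7·1297 + 4
11: 9083 = 11·825 + 8
13: 9083 = 13·698 + 9
17: 9083 = 17·534 + 5
19: 9083 = 19·478 + 1
23: 9083 = 23·394 + 21
29: 9083 = 29·313 + 6
31: 9083 = 31·293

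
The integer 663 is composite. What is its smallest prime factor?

3

663 is odd.
Digit sum 15, divisible by 3.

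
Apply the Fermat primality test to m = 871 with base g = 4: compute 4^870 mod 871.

4^1 ≡ 4 (mod 871)
4^2 ≡ 4^2 = 16 ≡ 16 (mod 871)
4^4 ≡ 16^2 = 256 ≡ 256 (mod 871)
4^8 ≡ 256^2 = 65536 ≡ 211 (mod 871)
4^16 ≡ 211^2 = 44521 ≡ 100 (mod 871)
4^32 ≡ 100^2 = 10000 ≡ 419 (mod 871)
4^64 ≡ 419^2 = 175561 ≡ 490 (mod 871)
4^128 ≡ 490^2 = 240100 ≡ 575 (mod 871)
4^256 ≡ 575^2 = 330625 ≡ 516 (mod 871)
4^512 ≡ 516^2 = 266256 ≡ 601 (mod 871)
870 = 512 + 256 + 64 + 32 + 4 + 2 in binary powers of 2.
So 4^870 ≡ 601 · 516 · 490 · 419 · 256 · 16 ≡ 14 (mod 871).
Since 14 ≠ 1, base 4 is a Fermat witness: 871 is composite.

14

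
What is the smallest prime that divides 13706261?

13706261 is odd.
Digit sum 26, not divisible by 3.
Ends in 1: not divisible by 5.
7: 13706261 = 7·1958037 + 2
11: 13706261 = 11·1246023 + 8
13: 13706261 = 13·1054327 + 10
17: 13706261 = 17·806250 + 11
19: 13706261 = 19·721382 + 3
23: 13706261 = 23·595924 + 9
29: 13706261 = 29·472629 + 20
31: 13706261 = 31·442137 + 14
37: 13706261 = 37·370439 + 18
41: 13706261 = 41·334299 + 2
43: 13706261 = 43·318750 + 11
47: 13706261 = 47·291622 + 27
53: 13706261 = 53·258608 + 37
59: 13706261 = 59·232309 + 30
61: 13706261 = 61·224692 + 49
67: 13706261 = 67·204571 + 4
71: 13706261 = 71·193045 + 66
73: 13706261 = 73·187757

73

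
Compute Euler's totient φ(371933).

350064

Factor: 371933 = 23 · 103 · 157.
φ(371933) = (23−1) · (103−1) · (157−1) = 22 · 102 · 156 = 350064.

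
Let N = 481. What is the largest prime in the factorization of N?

37

481 = 13 · 37
37 is prime.
So 481 = 13 · 37; the largest prime factor is 37.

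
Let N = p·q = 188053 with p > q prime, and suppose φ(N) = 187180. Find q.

φ(n) = (p−1)(q−1) = n − (p+q) + 1, so p + q = 188053 − 187180 + 1 = 874.
p and q are the roots of t² − 874t + 188053 = 0.
Discriminant: 874² − 4·188053 = 763876 − 752212 = 11664; √11664 = 108.
q = (874 − 108)/2 = 383, p = (874 + 108)/2 = 491.
Check: 383 · 491 = 188053.

383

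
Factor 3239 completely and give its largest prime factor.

79

3239 = 41 · 79
79 is prime.
So 3239 = 41 · 79; the largest prime factor is 79.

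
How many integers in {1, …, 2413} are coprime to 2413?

2268

Factor: 2413 = 19 · 127.
φ(2413) = (19−1) · (127−1) = 18 · 126 = 2268.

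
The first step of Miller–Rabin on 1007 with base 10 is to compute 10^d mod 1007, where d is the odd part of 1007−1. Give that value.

876

1007 − 1 = 1006 = 2^1 · 503, so d = 503.
10^1 ≡ 10 (mod 1007)
10^2 ≡ 10^2 = 100 ≡ 100 (mod 1007)
10^4 ≡ 100^2 = 10000 ≡ 937 (mod 1007)
10^8 ≡ 937^2 = 877969 ≡ 872 (mod 1007)
10^16 ≡ 872^2 = 760384 ≡ 99 (mod 1007)
10^32 ≡ 99^2 = 9801 ≡ 738 (mod 1007)
10^64 ≡ 738^2 = 544644 ≡ 864 (mod 1007)
10^128 ≡ 864^2 = 746496 ≡ 309 (mod 1007)
10^256 ≡ 309^2 = 95481 ≡ 823 (mod 1007)
503 = 256 + 128 + 64 + 32 + 16 + 4 + 2 + 1 in binary powers of 2.
So 10^503 ≡ 823 · 309 · 864 · 738 · 99 · 937 · 100 · 10 ≡ 876 (mod 1007).
Squaring chain: 876; never reaches −1, so base 10 is a Miller–Rabin witness that 1007 is composite.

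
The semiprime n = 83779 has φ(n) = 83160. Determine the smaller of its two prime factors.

199

φ(n) = (p−1)(q−1) = n − (p+q) + 1, so p + q = 83779 − 83160 + 1 = 620.
p and q are the roots of t² − 620t + 83779 = 0.
Discriminant: 620² − 4·83779 = 384400 − 335116 = 49284; √49284 = 222.
q = (620 − 222)/2 = 199, p = (620 + 222)/2 = 421.
Check: 199 · 421 = 83779.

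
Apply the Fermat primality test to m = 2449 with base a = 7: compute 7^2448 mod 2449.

7^1 ≡ 7 (mod 2449)
7^2 ≡ 7^2 = 49 ≡ 49 (mod 2449)
7^4 ≡ 49^2 = 2401 ≡ 2401 (mod 2449)
7^8 ≡ 2401^2 = 5764801 ≡ 2304 (mod 2449)
7^16 ≡ 2304^2 = 5308416 ≡ 1433 (mod 2449)
7^32 ≡ 1433^2 = 2053489 ≡ 1227 (mod 2449)
7^64 ≡ 1227^2 = 1505529 ≡ 1843 (mod 2449)
7^128 ≡ 1843^2 = 3396649 ≡ 2335 (mod 2449)
7^256 ≡ 2335^2 = 5452225 ≡ 751 (mod 2449)
7^512 ≡ 751^2 = 564001 ≡ 731 (mod 2449)
7^1024 ≡ 731^2 = 534361 ≡ 479 (mod 2449)
7^2048 ≡ 479^2 = 229441 ≡ 1684 (mod 2449)
2448 = 2048 + 256 + 128 + 16 in binary powers of 2.
So 7^2448 ≡ 1684 · 751 · 2335 · 1433 ≡ 994 (mod 2449).
Since 994 ≠ 1, base 7 is a Fermat witness: 2449 is composite.

994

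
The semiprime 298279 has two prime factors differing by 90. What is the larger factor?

Since p = q + 90, we have 298279 = q(q + 90), so q² + 90q − 298279 = 0.
Discriminant: 90² + 4·298279 = 8100 + 1193116 = 1201216; √1201216 = 1096.
q = (−90 + 1096)/2 = 503, and p = q + 90 = 593.
Check: 503 · 593 = 298279.

593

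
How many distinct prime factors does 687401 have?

4

687401 = 11^2 · 5681
5681 = 13 · 437
437 = 19 · 23
687401 = 11^2 · 13 · 19 · 23, which has 4 distinct prime factors.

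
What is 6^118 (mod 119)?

8

6^1 ≡ 6 (mod 119)
6^2 ≡ 6^2 = 36 ≡ 36 (mod 119)
6^4 ≡ 36^2 = 1296 ≡ 106 (mod 119)
6^8 ≡ 106^2 = 11236 ≡ 50 (mod 119)
6^16 ≡ 50^2 = 2500 ≡ 1 (mod 119)
6^32 ≡ 1^2 = 1 ≡ 1 (mod 119)
6^64 ≡ 1^2 = 1 ≡ 1 (mod 119)
118 = 64 + 32 + 16 + 4 + 2 in binary powers of 2.
So 6^118 ≡ 1 · 1 · 1 · 106 · 36 ≡ 8 (mod 119).
Since 8 ≠ 1, base 6 is a Fermat witness: 119 is composite.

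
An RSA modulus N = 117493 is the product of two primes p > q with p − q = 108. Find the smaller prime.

293

Since p = q + 108, we have 117493 = q(q + 108), so q² + 108q − 117493 = 0.
Discriminant: 108² + 4·117493 = 11664 + 469972 = 481636; √481636 = 694.
q = (−108 + 694)/2 = 293, and p = q + 108 = 401.
Check: 293 · 401 = 117493.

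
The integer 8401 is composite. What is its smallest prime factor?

31

8401 is odd.
Digit sum 13, not divisible by 3.
Ends in 1: not divisible by 5.
7: 8401 = 7·1200 + 1
11: 8401 = 11·763 + 8
13: 8401 = 13·646 + 3
17: 8401 = 17·494 + 3
19: 8401 = 19·442 + 3
23: 8401 = 23·365 + 6
29: 8401 = 29·289 + 20
31: 8401 = 31·271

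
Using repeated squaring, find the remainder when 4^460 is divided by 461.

1

4^1 ≡ 4 (mod 461)
4^2 ≡ 4^2 = 16 ≡ 16 (mod 461)
4^4 ≡ 16^2 = 256 ≡ 256 (mod 461)
4^8 ≡ 256^2 = 65536 ≡ 74 (mod 461)
4^16 ≡ 74^2 = 5476 ≡ 405 (mod 461)
4^32 ≡ 405^2 = 164025 ≡ 370 (mod 461)
4^64 ≡ 370^2 = 136900 ≡ 444 (mod 461)
4^128 ≡ 444^2 = 197136 ≡ 289 (mod 461)
4^256 ≡ 289^2 = 83521 ≡ 80 (mod 461)
460 = 256 + 128 + 64 + 8 + 4 in binary powers of 2.
So 4^460 ≡ 80 · 289 · 444 · 74 · 256 ≡ 1 (mod 461).
Since the result is 1, base 4 gives no evidence that 461 is composite.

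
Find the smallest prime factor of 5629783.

5629783 is odd.
Digit sum 40, not divisible by 3.
Ends in 3: not divisible by 5.
7: 5629783 = 7·804254 + 5
11: 5629783 = 11·511798 + 5
13: 5629783 = 13·433060 + 3
17: 5629783 = 17·331163 + 12
19: 5629783 = 19·296304 + 7
23: 5629783 = 23·244773 + 4
29: 5629783 = 29·194130 + 13
31: 5629783 = 31·181605 + 28
37: 5629783 = 37·152156 + 11
41: 5629783 = 41·137311 + 32
43: 5629783 = 43·130925 + 8
47: 5629783 = 47·119782 + 29
53: 5629783 = 53·106222 + 17
59: 5629783 = 59·95420 + 3
61: 5629783 = 61·92291 + 32
67: 5629783 = 67·84026 + 41
71: 5629783 = 71·79292 + 51
73: 5629783 = 73·77120 + 23
79: 5629783 = 79·71263 + 6
83: 5629783 = 83·67828 + 59
89: 5629783 = 89·63255 + 88
97: 5629783 = 97·58039

97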